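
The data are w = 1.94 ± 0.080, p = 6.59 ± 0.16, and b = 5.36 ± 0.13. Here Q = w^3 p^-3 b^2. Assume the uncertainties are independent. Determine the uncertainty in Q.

For a monomial Q ∝ w^3, p^-3, b^2, fractional errors add in quadrature:
  (3·δw/w)² = (3×0.0412)² = 0.0153;  (-3·δp/p)² = (-3×0.0243)² = 0.00531;  (2·δb/b)² = (2×0.0243)² = 0.00235
δQ/Q = √(0.0230) = 0.152
Q = 0.733, so δQ = 0.152 × 0.733 = 0.111.

0.111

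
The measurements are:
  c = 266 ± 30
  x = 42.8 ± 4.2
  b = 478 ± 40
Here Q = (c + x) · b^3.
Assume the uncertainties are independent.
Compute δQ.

Let u = c + x = 309. δu = √(δc² + δx²) = √(900 + 17.6) = 30.3, so δu/u = 0.0981.
Q is then a monomial in u, b:
δQ/Q = √((δu/u)² + (3·δb/b)²) = √(0.00962 + 0.0630) = 0.270
Q = 3.37e+10, so δQ = 0.270 × 3.37e+10 = 9.09e+09.

9.09e+09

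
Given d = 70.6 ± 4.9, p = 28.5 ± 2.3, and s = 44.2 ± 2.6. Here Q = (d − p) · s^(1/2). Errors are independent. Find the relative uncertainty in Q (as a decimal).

Let u = d − p = 42.1. δu = √(δd² + δp²) = √(24.0 + 5.29) = 5.41, so δu/u = 0.129.
Q is then a monomial in u, s:
δQ/Q = √((δu/u)² + (½·δs/s)²) = √(0.0165 + 0.000865) = 0.132

0.132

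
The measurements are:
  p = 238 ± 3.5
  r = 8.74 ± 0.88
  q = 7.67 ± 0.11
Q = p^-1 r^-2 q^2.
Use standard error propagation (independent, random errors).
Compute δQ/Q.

Each factor contributes (exponent × relative error)² to (δQ/Q)²:
  (-1·δp/p)² = (-1×0.0147)² = 0.000216;  (-2·δr/r)² = (-2×0.101)² = 0.0406;  (2·δq/q)² = (2×0.0143)² = 0.000823
δQ/Q = √(0.0416) = 0.204

0.204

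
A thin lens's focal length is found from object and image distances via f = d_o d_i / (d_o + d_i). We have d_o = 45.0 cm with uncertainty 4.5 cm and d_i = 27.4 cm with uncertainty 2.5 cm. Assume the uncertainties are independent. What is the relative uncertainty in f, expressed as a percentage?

6.82%

∂f/∂d_o = (d_i/(d_o+d_i))² = 0.143;  ∂f/∂d_i = (d_o/(d_o+d_i))² = 0.386
δf = √((∂f/∂d_o · δd_o)² + (∂f/∂d_i · δd_i)²) = √(0.415 + 0.933) = 1.16 cm
f = 17.0 cm, so δf/f = 1.16/17.0 = 0.0682.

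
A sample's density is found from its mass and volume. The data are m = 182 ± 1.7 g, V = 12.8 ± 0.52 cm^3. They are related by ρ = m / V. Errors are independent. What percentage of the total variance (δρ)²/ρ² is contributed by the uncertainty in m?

(δρ/ρ)² = (1·δm/m)² + (-1·δV/V)²
  m term: (1×0.00934)² = 8.72e-05
  V term: (-1×0.0406)² = 0.00165
Total = 0.00174. Share from m = 8.72e-05/0.00174 = 0.0502.

5.02%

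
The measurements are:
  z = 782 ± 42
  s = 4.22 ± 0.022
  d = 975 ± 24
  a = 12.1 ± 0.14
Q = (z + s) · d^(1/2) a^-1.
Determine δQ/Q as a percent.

Let u = z + s = 786. δu = √(δz² + δs²) = √(1760 + 0.000484) = 42.0, so δu/u = 0.0534.
Q is then a monomial in u, d, a:
δQ/Q = √((δu/u)² + (½·δd/d)² + (-1·δa/a)²) = √(0.00285 + 0.000151 + 0.000134) = 0.0560

5.60%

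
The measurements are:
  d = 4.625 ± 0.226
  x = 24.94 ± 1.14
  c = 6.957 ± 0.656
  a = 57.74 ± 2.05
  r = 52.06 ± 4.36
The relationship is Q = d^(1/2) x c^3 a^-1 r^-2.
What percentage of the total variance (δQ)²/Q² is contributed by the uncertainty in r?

25.0%

(δQ/Q)² = (½·δd/d)² + (1·δx/x)² + (3·δc/c)² + (-1·δa/a)² + (-2·δr/r)²
  d term: (0.5×0.0489)² = 0.000597
  x term: (1×0.0457)² = 0.00209
  c term: (3×0.0943)² = 0.0800
  a term: (-1×0.0355)² = 0.00126
  r term: (-2×0.0837)² = 0.0281
Total = 0.112. Share from r = 0.0281/0.112 = 0.250.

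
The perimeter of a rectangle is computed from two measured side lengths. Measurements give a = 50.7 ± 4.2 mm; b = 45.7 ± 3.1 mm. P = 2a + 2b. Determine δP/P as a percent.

5.42%

For a sum/difference, combine absolute errors in quadrature:
  (2·δa)² = 70.6;  (2·δb)² = 38.4
δP = √(109) = 10.4 mm
P = 193 mm, so δP/P = 10.4/193 = 0.0542.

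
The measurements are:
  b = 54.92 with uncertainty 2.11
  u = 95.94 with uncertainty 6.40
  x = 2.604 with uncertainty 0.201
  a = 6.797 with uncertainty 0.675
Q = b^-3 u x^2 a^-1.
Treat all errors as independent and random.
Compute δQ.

0.000131

Relative error in a monomial: (δQ/Q)² = Σ (nᵢ · δxᵢ/xᵢ)².
  (-3·δb/b)² = (-3×0.0384)² = 0.0133;  (1·δu/u)² = (1×0.0667)² = 0.00445;  (2·δx/x)² = (2×0.0772)² = 0.0238;  (-1·δa/a)² = (-1×0.0993)² = 0.00986
δQ/Q = √(0.0514) = 0.227
Q = 0.0005778, so δQ = 0.227 × 0.0005778 = 0.000131.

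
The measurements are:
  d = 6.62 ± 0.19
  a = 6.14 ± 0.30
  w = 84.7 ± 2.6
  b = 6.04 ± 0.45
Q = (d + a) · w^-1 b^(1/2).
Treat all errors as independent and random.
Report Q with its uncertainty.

Let u = d + a = 12.8. δu = √(δd² + δa²) = √(0.0361 + 0.0900) = 0.355, so δu/u = 0.0278.
Q is then a monomial in u, w, b:
δQ/Q = √((δu/u)² + (-1·δw/w)² + (½·δb/b)²) = √(0.000774 + 0.000942 + 0.00139) = 0.0557
Q = 0.370, so δQ = 0.0557 × 0.370 = 0.0206.

0.370 ± 0.0206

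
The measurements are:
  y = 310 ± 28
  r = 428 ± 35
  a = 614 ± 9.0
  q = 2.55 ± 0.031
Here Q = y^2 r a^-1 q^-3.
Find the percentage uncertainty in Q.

20.2%

For a monomial Q ∝ y^2, r, a^-1, q^-3, fractional errors add in quadrature:
  (2·δy/y)² = (2×0.0903)² = 0.0326;  (1·δr/r)² = (1×0.0818)² = 0.00669;  (-1·δa/a)² = (-1×0.0147)² = 0.000215;  (-3·δq/q)² = (-3×0.0122)² = 0.00133
δQ/Q = √(0.0409) = 0.202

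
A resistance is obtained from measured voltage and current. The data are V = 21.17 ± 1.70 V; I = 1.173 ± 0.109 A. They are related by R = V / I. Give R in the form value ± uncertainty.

18.05 ± 2.22 Ω

Since R is a product/quotient, work with relative uncertainties:
  (1·δV/V)² = (1×0.0803)² = 0.00645;  (-1·δI/I)² = (-1×0.0929)² = 0.00863
δR/R = √(0.0151) = 0.123
R = 18.05 Ω, so δR = 0.123 × 18.05 = 2.22 Ω.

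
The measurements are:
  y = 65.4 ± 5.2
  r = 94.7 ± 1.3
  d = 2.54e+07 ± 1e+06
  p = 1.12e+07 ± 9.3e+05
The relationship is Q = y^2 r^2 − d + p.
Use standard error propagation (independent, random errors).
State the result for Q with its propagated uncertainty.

Let w = y^2·r^2 = 3.84e+07. δw/w = √((2·δy/y)² + (2·δr/r)²) = √(0.0253 + 0.000754) = 0.161, so δw = 6.19e+06.
Q = w − d + p: δQ = √(δw² + δd² + δp²) = √(3.83e+13 + 1e+12 + 8.65e+11) = 6.34e+06
Q = 2.42e+07.

(2.42 ± 0.634) × 10^7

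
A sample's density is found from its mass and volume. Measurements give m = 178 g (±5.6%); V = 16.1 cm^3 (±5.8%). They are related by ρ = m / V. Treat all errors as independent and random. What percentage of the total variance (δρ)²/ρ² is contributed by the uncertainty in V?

51.8%

(δρ/ρ)² = (1·δm/m)² + (-1·δV/V)²
  m term: (1×0.0560)² = 0.00314
  V term: (-1×0.0580)² = 0.00336
Total = 0.00650. Share from V = 0.00336/0.00650 = 0.518.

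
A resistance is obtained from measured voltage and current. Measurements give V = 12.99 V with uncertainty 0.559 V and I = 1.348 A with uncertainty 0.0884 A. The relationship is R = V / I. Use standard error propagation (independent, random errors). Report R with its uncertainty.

For a monomial R ∝ V, I^-1, fractional errors add in quadrature:
  (1·δV/V)² = (1×0.0430)² = 0.00185;  (-1·δI/I)² = (-1×0.0656)² = 0.00430
δR/R = √(0.00615) = 0.0784
R = 9.636 Ω, so δR = 0.0784 × 9.636 = 0.756 Ω.

9.636 ± 0.756 Ω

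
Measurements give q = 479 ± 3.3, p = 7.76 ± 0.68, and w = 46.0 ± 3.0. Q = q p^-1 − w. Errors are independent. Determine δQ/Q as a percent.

Let h = q·p^-1 = 61.7. δh/h = √((1·δq/q)² + (-1·δp/p)²) = √(4.75e-05 + 0.00768) = 0.0879, so δh = 5.43.
Q = h − w: δQ = √(δh² + δw²) = √(29.4 + 9.00) = 6.20
Q = 15.7, so δQ/Q = 6.20/15.7 = 0.394.

39.4%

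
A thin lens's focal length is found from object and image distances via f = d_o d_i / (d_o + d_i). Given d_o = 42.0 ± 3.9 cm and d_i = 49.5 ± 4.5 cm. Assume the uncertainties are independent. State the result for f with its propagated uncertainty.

∂f/∂d_o = (d_i/(d_o+d_i))² = 0.293;  ∂f/∂d_i = (d_o/(d_o+d_i))² = 0.211
δf = √((∂f/∂d_o · δd_o)² + (∂f/∂d_i · δd_i)²) = √(1.30 + 0.899) = 1.48 cm
f = 22.7 cm.

22.7 ± 1.48 cm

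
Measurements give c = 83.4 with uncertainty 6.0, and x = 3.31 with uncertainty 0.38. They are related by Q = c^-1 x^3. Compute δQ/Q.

0.352

For a monomial Q ∝ c^-1, x^3, fractional errors add in quadrature:
  (-1·δc/c)² = (-1×0.0719)² = 0.00518;  (3·δx/x)² = (3×0.115)² = 0.119
δQ/Q = √(0.124) = 0.352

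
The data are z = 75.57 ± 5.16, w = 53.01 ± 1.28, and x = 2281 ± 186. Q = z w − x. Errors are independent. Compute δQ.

345

Let p = z·w = 4006. δp/p = √((1·δz/z)² + (1·δw/w)²) = √(0.00466 + 0.000583) = 0.0724, so δp = 290.
Q = p − x: δQ = √(δp² + δx²) = √(84200 + 34600) = 345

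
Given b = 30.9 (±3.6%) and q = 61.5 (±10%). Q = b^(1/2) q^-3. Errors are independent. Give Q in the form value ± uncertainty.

Products/powers → add relative errors in quadrature, weighted by exponent:
  (½·δb/b)² = (0.5×0.0360)² = 0.000324;  (-3·δq/q)² = (-3×0.100)² = 0.0900
δQ/Q = √(0.0903) = 0.301
Q = 2.39e-05, so δQ = 0.301 × 2.39e-05 = 7.18e-06.

(2.39 ± 0.718) × 10^-5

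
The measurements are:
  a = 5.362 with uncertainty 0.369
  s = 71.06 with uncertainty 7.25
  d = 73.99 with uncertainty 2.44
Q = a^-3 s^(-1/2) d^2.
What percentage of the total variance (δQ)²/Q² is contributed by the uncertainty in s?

5.25%

(δQ/Q)² = (-3·δa/a)² + (−½·δs/s)² + (2·δd/d)²
  a term: (-3×0.0688)² = 0.0426
  s term: (-0.5×0.102)² = 0.00260
  d term: (2×0.0330)² = 0.00435
Total = 0.0496. Share from s = 0.00260/0.0496 = 0.0525.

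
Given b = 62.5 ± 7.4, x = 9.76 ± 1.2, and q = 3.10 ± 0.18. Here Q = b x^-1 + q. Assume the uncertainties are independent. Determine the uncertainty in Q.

1.11

Let p = b·x^-1 = 6.40. δp/p = √((1·δb/b)² + (-1·δx/x)²) = √(0.0140 + 0.0151) = 0.171, so δp = 1.09.
Q = p + q: δQ = √(δp² + δq²) = √(1.19 + 0.0324) = 1.11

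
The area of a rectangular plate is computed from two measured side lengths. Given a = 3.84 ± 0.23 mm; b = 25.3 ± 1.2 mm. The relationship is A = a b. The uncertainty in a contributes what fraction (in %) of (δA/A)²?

(δA/A)² = (1·δa/a)² + (1·δb/b)²
  a term: (1×0.0599)² = 0.00359
  b term: (1×0.0474)² = 0.00225
Total = 0.00584. Share from a = 0.00359/0.00584 = 0.615.

61.5%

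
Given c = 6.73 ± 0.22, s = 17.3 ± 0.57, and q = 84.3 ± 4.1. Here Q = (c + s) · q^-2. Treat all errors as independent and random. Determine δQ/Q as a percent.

10.1%

Let u = c + s = 24.0. δu = √(δc² + δs²) = √(0.0484 + 0.325) = 0.611, so δu/u = 0.0254.
Q is then a monomial in u, q:
δQ/Q = √((δu/u)² + (-2·δq/q)²) = √(0.000646 + 0.00946) = 0.101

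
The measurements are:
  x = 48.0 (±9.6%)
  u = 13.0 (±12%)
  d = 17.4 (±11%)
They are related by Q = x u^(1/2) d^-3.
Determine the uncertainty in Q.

For a monomial Q ∝ x, u^(1/2), d^-3, fractional errors add in quadrature:
  (1·δx/x)² = (1×0.0960)² = 0.00922;  (½·δu/u)² = (0.5×0.120)² = 0.00360;  (-3·δd/d)² = (-3×0.110)² = 0.109
δQ/Q = √(0.122) = 0.349
Q = 0.0329, so δQ = 0.349 × 0.0329 = 0.0115.

0.0115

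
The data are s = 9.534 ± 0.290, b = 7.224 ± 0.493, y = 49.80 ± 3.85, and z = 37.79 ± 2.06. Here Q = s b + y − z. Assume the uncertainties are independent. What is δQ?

6.75

Let p = s·b = 68.87. δp/p = √((1·δs/s)² + (1·δb/b)²) = √(0.000925 + 0.00466) = 0.0747, so δp = 5.15.
Q = p + y − z: δQ = √(δp² + δy² + δz²) = √(26.5 + 14.8 + 4.24) = 6.75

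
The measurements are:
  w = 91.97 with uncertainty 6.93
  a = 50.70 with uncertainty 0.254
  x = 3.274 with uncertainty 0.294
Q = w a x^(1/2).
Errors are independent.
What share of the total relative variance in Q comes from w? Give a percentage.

73.6%

(δQ/Q)² = (1·δw/w)² + (1·δa/a)² + (½·δx/x)²
  w term: (1×0.0754)² = 0.00568
  a term: (1×0.00501)² = 2.51e-05
  x term: (0.5×0.0898)² = 0.00202
Total = 0.00772. Share from w = 0.00568/0.00772 = 0.736.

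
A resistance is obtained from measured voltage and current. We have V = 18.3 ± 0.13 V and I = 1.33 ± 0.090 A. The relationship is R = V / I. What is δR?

Relative error in a monomial: (δR/R)² = Σ (nᵢ · δxᵢ/xᵢ)².
  (1·δV/V)² = (1×0.00710)² = 5.05e-05;  (-1·δI/I)² = (-1×0.0677)² = 0.00458
δR/R = √(0.00463) = 0.0680
R = 13.8 Ω, so δR = 0.0680 × 13.8 = 0.936 Ω.

0.936 Ω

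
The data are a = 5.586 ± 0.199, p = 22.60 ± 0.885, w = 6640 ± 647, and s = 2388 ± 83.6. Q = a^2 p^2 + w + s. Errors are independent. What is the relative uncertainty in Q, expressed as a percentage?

7.25%

Let h = a^2·p^2 = 15940. δh/h = √((2·δa/a)² + (2·δp/p)²) = √(0.00508 + 0.00613) = 0.106, so δh = 1690.
Q = h + w + s: δQ = √(δh² + δw² + δs²) = √(2.85e+06 + 4.19e+05 + 6990) = 1810
Q = 24970, so δQ/Q = 1810/24970 = 0.0725.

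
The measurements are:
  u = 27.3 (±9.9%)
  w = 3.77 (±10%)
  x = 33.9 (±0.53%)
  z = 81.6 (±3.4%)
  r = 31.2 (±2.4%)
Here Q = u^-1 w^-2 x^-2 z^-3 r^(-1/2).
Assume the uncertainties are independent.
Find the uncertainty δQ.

Each factor contributes (exponent × relative error)² to (δQ/Q)²:
  (-1·δu/u)² = (-1×0.0990)² = 0.00980;  (-2·δw/w)² = (-2×0.100)² = 0.0400;  (-2·δx/x)² = (-2×0.00530)² = 0.000112;  (-3·δz/z)² = (-3×0.0340)² = 0.0104;  (−½·δr/r)² = (-0.5×0.0240)² = 0.000144
δQ/Q = √(0.0605) = 0.246
Q = 7.39e-13, so δQ = 0.246 × 7.39e-13 = 1.82e-13.

1.82e-13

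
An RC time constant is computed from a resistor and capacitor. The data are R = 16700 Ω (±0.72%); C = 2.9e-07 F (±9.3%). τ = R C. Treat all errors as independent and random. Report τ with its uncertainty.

0.00484 ± 0.000452 s

Since τ is a product/quotient, work with relative uncertainties:
  (1·δR/R)² = (1×0.00720)² = 5.18e-05;  (1·δC/C)² = (1×0.0930)² = 0.00865
δτ/τ = √(0.00870) = 0.0933
τ = 0.00484 s, so δτ = 0.0933 × 0.00484 = 0.000452 s.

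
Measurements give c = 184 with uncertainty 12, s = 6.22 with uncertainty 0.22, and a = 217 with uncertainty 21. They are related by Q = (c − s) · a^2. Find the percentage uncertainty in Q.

Let u = c − s = 178. δu = √(δc² + δs²) = √(144 + 0.0484) = 12.0, so δu/u = 0.0675.
Q is then a monomial in u, a:
δQ/Q = √((δu/u)² + (2·δa/a)²) = √(0.00456 + 0.0375) = 0.205

20.5%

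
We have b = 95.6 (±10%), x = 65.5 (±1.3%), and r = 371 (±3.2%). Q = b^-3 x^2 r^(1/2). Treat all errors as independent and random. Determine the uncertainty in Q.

Since Q is a product/quotient, work with relative uncertainties:
  (-3·δb/b)² = (-3×0.100)² = 0.0900;  (2·δx/x)² = (2×0.0130)² = 0.000676;  (½·δr/r)² = (0.5×0.0320)² = 0.000256
δQ/Q = √(0.0909) = 0.302
Q = 0.0946, so δQ = 0.302 × 0.0946 = 0.0285.

0.0285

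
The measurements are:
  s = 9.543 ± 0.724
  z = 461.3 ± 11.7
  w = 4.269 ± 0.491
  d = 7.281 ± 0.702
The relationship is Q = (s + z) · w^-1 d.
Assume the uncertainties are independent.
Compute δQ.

122

Let u = s + z = 470.8. δu = √(δs² + δz²) = √(0.524 + 137) = 11.7, so δu/u = 0.0249.
Q is then a monomial in u, w, d:
δQ/Q = √((δu/u)² + (-1·δw/w)² + (1·δd/d)²) = √(0.000620 + 0.0132 + 0.00930) = 0.152
Q = 803.0, so δQ = 0.152 × 803.0 = 122.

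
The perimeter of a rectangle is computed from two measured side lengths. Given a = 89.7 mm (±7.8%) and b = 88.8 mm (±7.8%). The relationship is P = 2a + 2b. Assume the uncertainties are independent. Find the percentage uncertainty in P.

5.52%

For a sum/difference, combine absolute errors in quadrature:
  (2·δa)² = 196;  (2·δb)² = 192
δP = √(388) = 19.7 mm
P = 357 mm, so δP/P = 19.7/357 = 0.0552.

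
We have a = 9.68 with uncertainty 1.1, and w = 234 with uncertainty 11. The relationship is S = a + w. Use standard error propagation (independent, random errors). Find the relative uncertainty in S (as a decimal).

0.0454

Each term contributes (cᵢ δxᵢ)² to (δS)²:
  (δa)² = 1.21;  (δw)² = 121
δS = √(122) = 11.1
S = 244, so δS/S = 11.1/244 = 0.0454.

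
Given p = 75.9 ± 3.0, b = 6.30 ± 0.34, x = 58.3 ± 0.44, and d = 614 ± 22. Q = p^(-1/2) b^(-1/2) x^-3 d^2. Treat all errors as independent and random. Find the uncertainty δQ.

Relative error in a monomial: (δQ/Q)² = Σ (nᵢ · δxᵢ/xᵢ)².
  (−½·δp/p)² = (-0.5×0.0395)² = 0.000391;  (−½·δb/b)² = (-0.5×0.0540)² = 0.000728;  (-3·δx/x)² = (-3×0.00755)² = 0.000513;  (2·δd/d)² = (2×0.0358)² = 0.00514
δQ/Q = √(0.00677) = 0.0823
Q = 0.0870, so δQ = 0.0823 × 0.0870 = 0.00716.

0.00716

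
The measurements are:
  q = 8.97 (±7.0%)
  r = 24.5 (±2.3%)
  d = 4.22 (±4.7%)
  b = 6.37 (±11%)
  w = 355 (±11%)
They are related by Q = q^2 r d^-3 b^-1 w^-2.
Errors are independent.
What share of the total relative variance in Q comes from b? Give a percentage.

12.0%

(δQ/Q)² = (2·δq/q)² + (1·δr/r)² + (-3·δd/d)² + (-1·δb/b)² + (-2·δw/w)²
  q term: (2×0.0700)² = 0.0196
  r term: (1×0.0230)² = 0.000529
  d term: (-3×0.0470)² = 0.0199
  b term: (-1×0.110)² = 0.0121
  w term: (-2×0.110)² = 0.0484
Total = 0.101. Share from b = 0.0121/0.101 = 0.120.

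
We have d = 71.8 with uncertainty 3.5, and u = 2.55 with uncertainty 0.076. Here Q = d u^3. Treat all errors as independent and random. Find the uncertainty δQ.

121

Products/powers → add relative errors in quadrature, weighted by exponent:
  (1·δd/d)² = (1×0.0487)² = 0.00238;  (3·δu/u)² = (3×0.0298)² = 0.00799
δQ/Q = √(0.0104) = 0.102
Q = 1190, so δQ = 0.102 × 1190 = 121.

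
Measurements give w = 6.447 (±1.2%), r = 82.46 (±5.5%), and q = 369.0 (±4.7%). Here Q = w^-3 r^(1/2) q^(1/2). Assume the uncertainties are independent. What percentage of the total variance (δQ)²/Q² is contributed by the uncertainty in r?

29.0%

(δQ/Q)² = (-3·δw/w)² + (½·δr/r)² + (½·δq/q)²
  w term: (-3×0.0120)² = 0.00130
  r term: (0.5×0.0550)² = 0.000756
  q term: (0.5×0.0470)² = 0.000552
Total = 0.00260. Share from r = 0.000756/0.00260 = 0.290.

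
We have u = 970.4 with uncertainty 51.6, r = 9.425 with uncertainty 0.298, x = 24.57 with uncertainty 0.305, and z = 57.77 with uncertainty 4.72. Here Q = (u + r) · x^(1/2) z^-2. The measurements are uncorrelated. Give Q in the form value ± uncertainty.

Let w = u + r = 979.8. δw = √(δu² + δr²) = √(2660 + 0.0888) = 51.6, so δw/w = 0.0527.
Q is then a monomial in w, x, z:
δQ/Q = √((δw/w)² + (½·δx/x)² + (-2·δz/z)²) = √(0.00277 + 3.85e-05 + 0.0267) = 0.172
Q = 1.455, so δQ = 0.172 × 1.455 = 0.250.

1.455 ± 0.250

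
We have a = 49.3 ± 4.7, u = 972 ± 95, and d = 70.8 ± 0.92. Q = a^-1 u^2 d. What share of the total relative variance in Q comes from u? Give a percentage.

(δQ/Q)² = (-1·δa/a)² + (2·δu/u)² + (1·δd/d)²
  a term: (-1×0.0953)² = 0.00909
  u term: (2×0.0977)² = 0.0382
  d term: (1×0.0130)² = 0.000169
Total = 0.0475. Share from u = 0.0382/0.0475 = 0.805.

80.5%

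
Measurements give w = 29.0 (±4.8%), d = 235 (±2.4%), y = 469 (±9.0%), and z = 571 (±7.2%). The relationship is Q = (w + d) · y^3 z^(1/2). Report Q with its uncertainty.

(6.51 ± 1.78) × 10^11

Let u = w + d = 264. δu = √(δw² + δd²) = √(1.94 + 31.8) = 5.81, so δu/u = 0.0220.
Q is then a monomial in u, y, z:
δQ/Q = √((δu/u)² + (3·δy/y)² + (½·δz/z)²) = √(0.000484 + 0.0729 + 0.00130) = 0.273
Q = 6.51e+11, so δQ = 0.273 × 6.51e+11 = 1.78e+11.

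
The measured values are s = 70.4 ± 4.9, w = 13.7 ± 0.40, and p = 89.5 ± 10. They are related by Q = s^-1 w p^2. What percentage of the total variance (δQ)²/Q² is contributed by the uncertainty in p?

(δQ/Q)² = (-1·δs/s)² + (1·δw/w)² + (2·δp/p)²
  s term: (-1×0.0696)² = 0.00484
  w term: (1×0.0292)² = 0.000852
  p term: (2×0.112)² = 0.0499
Total = 0.0556. Share from p = 0.0499/0.0556 = 0.898.

89.8%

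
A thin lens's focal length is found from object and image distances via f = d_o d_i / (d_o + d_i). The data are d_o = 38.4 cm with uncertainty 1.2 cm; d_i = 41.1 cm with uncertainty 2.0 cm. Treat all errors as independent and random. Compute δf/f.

0.0285

∂f/∂d_o = (d_i/(d_o+d_i))² = 0.267;  ∂f/∂d_i = (d_o/(d_o+d_i))² = 0.233
δf = √((∂f/∂d_o · δd_o)² + (∂f/∂d_i · δd_i)²) = √(0.103 + 0.218) = 0.566 cm
f = 19.9 cm, so δf/f = 0.566/19.9 = 0.0285.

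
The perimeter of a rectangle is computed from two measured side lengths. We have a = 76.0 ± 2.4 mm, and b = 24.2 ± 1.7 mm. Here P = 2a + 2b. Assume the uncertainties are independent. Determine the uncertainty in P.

P is a linear combination, so absolute uncertainties add in quadrature:
  (2·δa)² = 23.0;  (2·δb)² = 11.6
δP = √(34.6) = 5.88 mm

5.88 mm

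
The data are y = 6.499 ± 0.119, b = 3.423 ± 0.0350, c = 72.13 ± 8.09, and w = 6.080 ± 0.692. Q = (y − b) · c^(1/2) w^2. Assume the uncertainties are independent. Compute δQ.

Let u = y − b = 3.076. δu = √(δy² + δb²) = √(0.0142 + 0.00123) = 0.124, so δu/u = 0.0403.
Q is then a monomial in u, c, w:
δQ/Q = √((δu/u)² + (½·δc/c)² + (2·δw/w)²) = √(0.00163 + 0.00314 + 0.0518) = 0.238
Q = 965.7, so δQ = 0.238 × 965.7 = 230.

230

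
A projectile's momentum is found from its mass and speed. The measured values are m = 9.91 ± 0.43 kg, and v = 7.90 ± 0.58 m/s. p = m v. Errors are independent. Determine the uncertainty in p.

Products/powers → add relative errors in quadrature, weighted by exponent:
  (1·δm/m)² = (1×0.0434)² = 0.00188;  (1·δv/v)² = (1×0.0734)² = 0.00539
δp/p = √(0.00727) = 0.0853
p = 78.3 kg·m/s, so δp = 0.0853 × 78.3 = 6.68 kg·m/s.

6.68 kg·m/s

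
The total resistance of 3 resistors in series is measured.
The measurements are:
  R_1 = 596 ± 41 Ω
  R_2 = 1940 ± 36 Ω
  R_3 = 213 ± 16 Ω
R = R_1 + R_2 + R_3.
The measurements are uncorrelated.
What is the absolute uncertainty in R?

56.9 Ω

Absolute uncertainties add in quadrature for a linear combination:
  (δR_1)² = 1680;  (δR_2)² = 1300;  (δR_3)² = 256
δR = √(3230) = 56.9 Ω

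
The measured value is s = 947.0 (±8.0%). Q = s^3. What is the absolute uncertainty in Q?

Since Q is a product/quotient, work with relative uncertainties:
  (3·δs/s)² = (3×0.0800)² = 0.0576
δQ/Q = √(0.0576) = 0.240
Q = 8.493e+08, so δQ = 0.240 × 8.493e+08 = 2.04e+08.

2.04e+08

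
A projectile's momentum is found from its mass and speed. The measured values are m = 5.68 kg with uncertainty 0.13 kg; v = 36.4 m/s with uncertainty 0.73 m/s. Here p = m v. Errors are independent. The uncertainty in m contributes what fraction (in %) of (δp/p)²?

56.6%

(δp/p)² = (1·δm/m)² + (1·δv/v)²
  m term: (1×0.0229)² = 0.000524
  v term: (1×0.0201)² = 0.000402
Total = 0.000926. Share from m = 0.000524/0.000926 = 0.566.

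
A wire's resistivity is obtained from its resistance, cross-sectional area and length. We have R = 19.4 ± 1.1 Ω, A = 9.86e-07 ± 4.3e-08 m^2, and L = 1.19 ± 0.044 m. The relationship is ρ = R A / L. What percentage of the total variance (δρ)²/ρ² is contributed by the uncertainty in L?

(δρ/ρ)² = (1·δR/R)² + (1·δA/A)² + (-1·δL/L)²
  R term: (1×0.0567)² = 0.00322
  A term: (1×0.0436)² = 0.00190
  L term: (-1×0.0370)² = 0.00137
Total = 0.00648. Share from L = 0.00137/0.00648 = 0.211.

21.1%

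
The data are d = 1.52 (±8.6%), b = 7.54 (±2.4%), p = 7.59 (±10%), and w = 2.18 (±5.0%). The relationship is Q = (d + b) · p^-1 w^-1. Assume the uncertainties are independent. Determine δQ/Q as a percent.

Let u = d + b = 9.06. δu = √(δd² + δb²) = √(0.0171 + 0.0327) = 0.223, so δu/u = 0.0246.
Q is then a monomial in u, p, w:
δQ/Q = √((δu/u)² + (-1·δp/p)² + (-1·δw/w)²) = √(0.000607 + 0.0100 + 0.00250) = 0.114

11.4%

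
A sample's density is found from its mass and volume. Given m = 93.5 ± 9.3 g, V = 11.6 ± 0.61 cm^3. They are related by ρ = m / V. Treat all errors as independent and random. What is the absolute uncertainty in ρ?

0.907 g/cm^3

Since ρ is a product/quotient, work with relative uncertainties:
  (1·δm/m)² = (1×0.0995)² = 0.00989;  (-1·δV/V)² = (-1×0.0526)² = 0.00277
δρ/ρ = √(0.0127) = 0.113
ρ = 8.06 g/cm^3, so δρ = 0.113 × 8.06 = 0.907 g/cm^3.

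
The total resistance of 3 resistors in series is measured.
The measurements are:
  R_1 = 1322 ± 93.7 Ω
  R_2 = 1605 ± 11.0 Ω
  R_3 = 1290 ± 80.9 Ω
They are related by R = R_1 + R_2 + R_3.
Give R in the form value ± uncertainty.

4217 ± 124 Ω

Absolute uncertainties add in quadrature for a linear combination:
  (δR_1)² = 8780;  (δR_2)² = 121;  (δR_3)² = 6540
δR = √(15400) = 124 Ω
R = 4217 Ω.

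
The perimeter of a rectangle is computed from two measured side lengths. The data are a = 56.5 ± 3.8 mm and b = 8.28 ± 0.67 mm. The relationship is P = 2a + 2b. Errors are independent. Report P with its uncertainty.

Sums and differences: (δP)² = Σ (cᵢ δxᵢ)².
  (2·δa)² = 57.8;  (2·δb)² = 1.80
δP = √(59.6) = 7.72 mm
P = 130 mm.

130 ± 7.72 mm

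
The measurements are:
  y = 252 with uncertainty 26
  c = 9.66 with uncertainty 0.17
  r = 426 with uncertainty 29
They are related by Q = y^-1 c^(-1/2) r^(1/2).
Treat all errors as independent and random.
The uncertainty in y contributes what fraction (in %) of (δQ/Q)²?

89.6%

(δQ/Q)² = (-1·δy/y)² + (−½·δc/c)² + (½·δr/r)²
  y term: (-1×0.103)² = 0.0106
  c term: (-0.5×0.0176)² = 7.74e-05
  r term: (0.5×0.0681)² = 0.00116
Total = 0.0119. Share from y = 0.0106/0.0119 = 0.896.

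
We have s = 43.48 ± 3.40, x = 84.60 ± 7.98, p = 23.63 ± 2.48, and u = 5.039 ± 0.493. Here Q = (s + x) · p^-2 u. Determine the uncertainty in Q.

0.279

Let w = s + x = 128.1. δw = √(δs² + δx²) = √(11.6 + 63.7) = 8.67, so δw/w = 0.0677.
Q is then a monomial in w, p, u:
δQ/Q = √((δw/w)² + (-2·δp/p)² + (1·δu/u)²) = √(0.00459 + 0.0441 + 0.00957) = 0.241
Q = 1.156, so δQ = 0.241 × 1.156 = 0.279.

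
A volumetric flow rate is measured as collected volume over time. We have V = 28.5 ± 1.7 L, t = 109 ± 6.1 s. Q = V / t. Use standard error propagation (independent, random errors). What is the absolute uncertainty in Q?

0.0214 L/s

For a monomial Q ∝ V, t^-1, fractional errors add in quadrature:
  (1·δV/V)² = (1×0.0596)² = 0.00356;  (-1·δt/t)² = (-1×0.0560)² = 0.00313
δQ/Q = √(0.00669) = 0.0818
Q = 0.261 L/s, so δQ = 0.0818 × 0.261 = 0.0214 L/s.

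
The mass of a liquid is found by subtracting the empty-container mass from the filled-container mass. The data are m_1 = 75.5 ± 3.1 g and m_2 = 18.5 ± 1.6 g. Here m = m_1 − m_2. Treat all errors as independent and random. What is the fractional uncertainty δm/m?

0.0612

Sums and differences: (δm)² = Σ (cᵢ δxᵢ)².
  (δm_1)² = 9.61;  (δm_2)² = 2.56
δm = √(12.2) = 3.49 g
m = 57.0 g, so δm/m = 3.49/57.0 = 0.0612.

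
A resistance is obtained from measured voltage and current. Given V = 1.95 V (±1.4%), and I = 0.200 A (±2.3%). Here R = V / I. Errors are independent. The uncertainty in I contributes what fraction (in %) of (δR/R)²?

(δR/R)² = (1·δV/V)² + (-1·δI/I)²
  V term: (1×0.0140)² = 0.000196
  I term: (-1×0.0230)² = 0.000529
Total = 0.000725. Share from I = 0.000529/0.000725 = 0.730.

73.0%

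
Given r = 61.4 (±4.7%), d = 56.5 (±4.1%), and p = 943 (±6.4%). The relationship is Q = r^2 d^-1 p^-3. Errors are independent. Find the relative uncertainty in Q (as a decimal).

0.218

Each factor contributes (exponent × relative error)² to (δQ/Q)²:
  (2·δr/r)² = (2×0.0470)² = 0.00884;  (-1·δd/d)² = (-1×0.0410)² = 0.00168;  (-3·δp/p)² = (-3×0.0640)² = 0.0369
δQ/Q = √(0.0474) = 0.218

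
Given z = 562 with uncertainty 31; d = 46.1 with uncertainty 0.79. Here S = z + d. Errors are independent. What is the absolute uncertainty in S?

Sums and differences: (δS)² = Σ (cᵢ δxᵢ)².
  (δz)² = 961;  (δd)² = 0.624
δS = √(962) = 31.0

31.0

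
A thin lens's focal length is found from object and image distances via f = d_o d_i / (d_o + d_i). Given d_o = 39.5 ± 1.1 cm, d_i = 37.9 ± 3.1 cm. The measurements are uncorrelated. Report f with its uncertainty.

19.3 ± 0.849 cm

∂f/∂d_o = (d_i/(d_o+d_i))² = 0.240;  ∂f/∂d_i = (d_o/(d_o+d_i))² = 0.260
δf = √((∂f/∂d_o · δd_o)² + (∂f/∂d_i · δd_i)²) = √(0.0696 + 0.652) = 0.849 cm
f = 19.3 cm.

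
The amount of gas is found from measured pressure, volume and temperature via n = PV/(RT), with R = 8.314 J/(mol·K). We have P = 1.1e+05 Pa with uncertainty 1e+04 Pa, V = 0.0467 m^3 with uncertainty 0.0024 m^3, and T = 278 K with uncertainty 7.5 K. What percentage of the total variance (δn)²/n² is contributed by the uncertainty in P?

(δn/n)² = (1·δP/P)² + (1·δV/V)² + (-1·δT/T)²
  P term: (1×0.0909)² = 0.00826
  V term: (1×0.0514)² = 0.00264
  T term: (-1×0.0270)² = 0.000728
Total = 0.0116. Share from P = 0.00826/0.0116 = 0.710.

71.0%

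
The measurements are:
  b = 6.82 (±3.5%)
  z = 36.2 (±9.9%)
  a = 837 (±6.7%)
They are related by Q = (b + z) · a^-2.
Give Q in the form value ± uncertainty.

Let u = b + z = 43.0. δu = √(δb² + δz²) = √(0.0570 + 12.8) = 3.59, so δu/u = 0.0835.
Q is then a monomial in u, a:
δQ/Q = √((δu/u)² + (-2·δa/a)²) = √(0.00697 + 0.0180) = 0.158
Q = 6.14e-05, so δQ = 0.158 × 6.14e-05 = 9.7e-06.

(6.14 ± 0.970) × 10^-5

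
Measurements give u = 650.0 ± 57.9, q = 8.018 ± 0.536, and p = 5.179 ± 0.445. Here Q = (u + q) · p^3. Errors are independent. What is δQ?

24900

Let w = u + q = 658.0. δw = √(δu² + δq²) = √(3350 + 0.287) = 57.9, so δw/w = 0.0880.
Q is then a monomial in w, p:
δQ/Q = √((δw/w)² + (3·δp/p)²) = √(0.00774 + 0.0664) = 0.272
Q = 91410, so δQ = 0.272 × 91410 = 24900.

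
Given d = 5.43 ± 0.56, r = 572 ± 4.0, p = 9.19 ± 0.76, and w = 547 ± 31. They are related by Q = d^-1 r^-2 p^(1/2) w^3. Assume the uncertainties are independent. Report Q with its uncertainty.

279 ± 56.9

Each factor contributes (exponent × relative error)² to (δQ/Q)²:
  (-1·δd/d)² = (-1×0.103)² = 0.0106;  (-2·δr/r)² = (-2×0.00699)² = 0.000196;  (½·δp/p)² = (0.5×0.0827)² = 0.00171;  (3·δw/w)² = (3×0.0567)² = 0.0289
δQ/Q = √(0.0414) = 0.204
Q = 279, so δQ = 0.204 × 279 = 56.9.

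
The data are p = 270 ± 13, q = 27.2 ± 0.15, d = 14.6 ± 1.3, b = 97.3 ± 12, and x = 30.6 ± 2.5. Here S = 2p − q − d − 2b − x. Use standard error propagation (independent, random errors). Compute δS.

35.5

Absolute uncertainties add in quadrature for a linear combination:
  (2·δp)² = 676;  (δq)² = 0.0225;  (δd)² = 1.69;  (2·δb)² = 576;  (δx)² = 6.25
δS = √(1260) = 35.5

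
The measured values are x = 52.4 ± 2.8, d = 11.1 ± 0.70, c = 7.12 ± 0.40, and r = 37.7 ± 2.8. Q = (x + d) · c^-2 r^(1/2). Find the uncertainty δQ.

Let u = x + d = 63.5. δu = √(δx² + δd²) = √(7.84 + 0.490) = 2.89, so δu/u = 0.0455.
Q is then a monomial in u, c, r:
δQ/Q = √((δu/u)² + (-2·δc/c)² + (½·δr/r)²) = √(0.00207 + 0.0126 + 0.00138) = 0.127
Q = 7.69, so δQ = 0.127 × 7.69 = 0.975.

0.975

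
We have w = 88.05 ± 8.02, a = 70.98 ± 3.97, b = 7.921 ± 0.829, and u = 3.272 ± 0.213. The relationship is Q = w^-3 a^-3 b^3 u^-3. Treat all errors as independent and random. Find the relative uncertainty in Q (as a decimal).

0.489

Relative error in a monomial: (δQ/Q)² = Σ (nᵢ · δxᵢ/xᵢ)².
  (-3·δw/w)² = (-3×0.0911)² = 0.0747;  (-3·δa/a)² = (-3×0.0559)² = 0.0282;  (3·δb/b)² = (3×0.105)² = 0.0986;  (-3·δu/u)² = (-3×0.0651)² = 0.0381
δQ/Q = √(0.240) = 0.489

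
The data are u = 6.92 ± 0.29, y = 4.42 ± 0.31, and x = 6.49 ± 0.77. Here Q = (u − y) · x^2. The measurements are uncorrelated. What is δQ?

30.7

Let w = u − y = 2.50. δw = √(δu² + δy²) = √(0.0841 + 0.0961) = 0.424, so δw/w = 0.170.
Q is then a monomial in w, x:
δQ/Q = √((δw/w)² + (2·δx/x)²) = √(0.0288 + 0.0563) = 0.292
Q = 105, so δQ = 0.292 × 105 = 30.7.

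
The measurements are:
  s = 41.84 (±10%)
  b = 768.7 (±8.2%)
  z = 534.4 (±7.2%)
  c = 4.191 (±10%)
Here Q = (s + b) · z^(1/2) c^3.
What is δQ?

Let u = s + b = 810.5. δu = √(δs² + δb²) = √(17.5 + 3970) = 63.2, so δu/u = 0.0779.
Q is then a monomial in u, z, c:
δQ/Q = √((δu/u)² + (½·δz/z)² + (3·δc/c)²) = √(0.00607 + 0.00130 + 0.0900) = 0.312
Q = 1.379e+06, so δQ = 0.312 × 1.379e+06 = 4.3e+05.

4.3e+05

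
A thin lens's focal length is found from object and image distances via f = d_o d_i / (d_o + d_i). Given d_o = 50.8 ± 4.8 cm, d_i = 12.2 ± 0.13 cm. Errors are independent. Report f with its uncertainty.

9.84 ± 0.199 cm

∂f/∂d_o = (d_i/(d_o+d_i))² = 0.0375;  ∂f/∂d_i = (d_o/(d_o+d_i))² = 0.650
δf = √((∂f/∂d_o · δd_o)² + (∂f/∂d_i · δd_i)²) = √(0.0324 + 0.00714) = 0.199 cm
f = 9.84 cm.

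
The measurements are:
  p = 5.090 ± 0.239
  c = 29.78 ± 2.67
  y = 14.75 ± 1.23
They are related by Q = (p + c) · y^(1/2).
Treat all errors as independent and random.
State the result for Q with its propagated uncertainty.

Let u = p + c = 34.87. δu = √(δp² + δc²) = √(0.0571 + 7.13) = 2.68, so δu/u = 0.0769.
Q is then a monomial in u, y:
δQ/Q = √((δu/u)² + (½·δy/y)²) = √(0.00591 + 0.00174) = 0.0875
Q = 133.9, so δQ = 0.0875 × 133.9 = 11.7.

133.9 ± 11.7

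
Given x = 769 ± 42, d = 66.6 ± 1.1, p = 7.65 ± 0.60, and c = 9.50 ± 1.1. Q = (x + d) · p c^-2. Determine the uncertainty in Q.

17.7

Let u = x + d = 836. δu = √(δx² + δd²) = √(1760 + 1.21) = 42.0, so δu/u = 0.0503.
Q is then a monomial in u, p, c:
δQ/Q = √((δu/u)² + (1·δp/p)² + (-2·δc/c)²) = √(0.00253 + 0.00615 + 0.0536) = 0.250
Q = 70.8, so δQ = 0.250 × 70.8 = 17.7.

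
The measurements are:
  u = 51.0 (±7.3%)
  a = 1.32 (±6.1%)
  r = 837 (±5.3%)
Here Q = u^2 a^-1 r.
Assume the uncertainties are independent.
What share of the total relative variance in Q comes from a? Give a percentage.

(δQ/Q)² = (2·δu/u)² + (-1·δa/a)² + (1·δr/r)²
  u term: (2×0.0730)² = 0.0213
  a term: (-1×0.0610)² = 0.00372
  r term: (1×0.0530)² = 0.00281
Total = 0.0278. Share from a = 0.00372/0.0278 = 0.134.

13.4%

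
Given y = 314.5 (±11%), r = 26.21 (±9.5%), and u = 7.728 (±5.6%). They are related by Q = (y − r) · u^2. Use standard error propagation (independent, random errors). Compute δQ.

2830

Let w = y − r = 288.3. δw = √(δy² + δr²) = √(1200 + 6.20) = 34.7, so δw/w = 0.120.
Q is then a monomial in w, u:
δQ/Q = √((δw/w)² + (2·δu/u)²) = √(0.0145 + 0.0125) = 0.164
Q = 17220, so δQ = 0.164 × 17220 = 2830.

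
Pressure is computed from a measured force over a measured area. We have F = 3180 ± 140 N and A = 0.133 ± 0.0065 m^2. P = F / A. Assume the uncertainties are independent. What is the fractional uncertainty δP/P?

Each factor contributes (exponent × relative error)² to (δP/P)²:
  (1·δF/F)² = (1×0.0440)² = 0.00194;  (-1·δA/A)² = (-1×0.0489)² = 0.00239
δP/P = √(0.00433) = 0.0658

0.0658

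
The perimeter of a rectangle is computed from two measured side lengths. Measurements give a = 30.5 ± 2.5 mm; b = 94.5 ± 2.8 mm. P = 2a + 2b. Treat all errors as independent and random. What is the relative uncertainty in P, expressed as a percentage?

Sums and differences: (δP)² = Σ (cᵢ δxᵢ)².
  (2·δa)² = 25.0;  (2·δb)² = 31.4
δP = √(56.4) = 7.51 mm
P = 250 mm, so δP/P = 7.51/250 = 0.0300.

3.00%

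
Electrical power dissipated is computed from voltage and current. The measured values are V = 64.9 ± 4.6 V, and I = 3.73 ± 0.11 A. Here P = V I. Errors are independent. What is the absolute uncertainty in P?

P is a product of powers, so relative uncertainties combine in quadrature:
  (1·δV/V)² = (1×0.0709)² = 0.00502;  (1·δI/I)² = (1×0.0295)² = 0.000870
δP/P = √(0.00589) = 0.0768
P = 242 W, so δP = 0.0768 × 242 = 18.6 W.

18.6 W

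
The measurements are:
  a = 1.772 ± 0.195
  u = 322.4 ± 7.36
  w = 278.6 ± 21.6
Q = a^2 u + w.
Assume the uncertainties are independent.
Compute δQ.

Let p = a^2·u = 1012. δp/p = √((2·δa/a)² + (1·δu/u)²) = √(0.0484 + 0.000521) = 0.221, so δp = 224.
Q = p + w: δQ = √(δp² + δw²) = √(50200 + 467) = 225

225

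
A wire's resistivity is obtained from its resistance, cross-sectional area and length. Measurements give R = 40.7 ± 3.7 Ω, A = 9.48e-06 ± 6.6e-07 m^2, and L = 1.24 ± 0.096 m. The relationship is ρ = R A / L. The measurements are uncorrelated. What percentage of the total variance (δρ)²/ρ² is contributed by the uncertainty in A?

(δρ/ρ)² = (1·δR/R)² + (1·δA/A)² + (-1·δL/L)²
  R term: (1×0.0909)² = 0.00826
  A term: (1×0.0696)² = 0.00485
  L term: (-1×0.0774)² = 0.00599
Total = 0.0191. Share from A = 0.00485/0.0191 = 0.254.

25.4%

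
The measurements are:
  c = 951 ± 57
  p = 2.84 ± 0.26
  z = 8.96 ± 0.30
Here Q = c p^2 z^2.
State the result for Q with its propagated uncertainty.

(6.16 ± 1.26) × 10^5

For a monomial Q ∝ c, p^2, z^2, fractional errors add in quadrature:
  (1·δc/c)² = (1×0.0599)² = 0.00359;  (2·δp/p)² = (2×0.0915)² = 0.0335;  (2·δz/z)² = (2×0.0335)² = 0.00448
δQ/Q = √(0.0416) = 0.204
Q = 6.16e+05, so δQ = 0.204 × 6.16e+05 = 1.26e+05.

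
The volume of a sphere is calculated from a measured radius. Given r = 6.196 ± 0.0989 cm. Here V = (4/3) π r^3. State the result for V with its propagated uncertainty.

996.4 ± 47.7 cm^3

For a monomial V ∝ r^3, fractional errors add in quadrature:
  (3·δr/r)² = (3×0.0160)² = 0.00229
δV/V = √(0.00229) = 0.0479
V = 996.4 cm^3, so δV = 0.0479 × 996.4 = 47.7 cm^3.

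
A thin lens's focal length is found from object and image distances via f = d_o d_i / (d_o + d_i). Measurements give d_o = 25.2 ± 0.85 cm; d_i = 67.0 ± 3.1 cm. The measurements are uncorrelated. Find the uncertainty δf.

0.505 cm

∂f/∂d_o = (d_i/(d_o+d_i))² = 0.528;  ∂f/∂d_i = (d_o/(d_o+d_i))² = 0.0747
δf = √((∂f/∂d_o · δd_o)² + (∂f/∂d_i · δd_i)²) = √(0.201 + 0.0536) = 0.505 cm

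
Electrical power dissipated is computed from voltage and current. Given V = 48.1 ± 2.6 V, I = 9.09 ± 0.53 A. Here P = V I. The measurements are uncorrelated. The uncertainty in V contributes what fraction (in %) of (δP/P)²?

46.2%

(δP/P)² = (1·δV/V)² + (1·δI/I)²
  V term: (1×0.0541)² = 0.00292
  I term: (1×0.0583)² = 0.00340
Total = 0.00632. Share from V = 0.00292/0.00632 = 0.462.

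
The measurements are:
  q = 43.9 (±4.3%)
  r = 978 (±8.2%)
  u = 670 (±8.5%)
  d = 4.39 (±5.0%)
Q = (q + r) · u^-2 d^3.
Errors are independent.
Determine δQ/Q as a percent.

24.0%

Let w = q + r = 1020. δw = √(δq² + δr²) = √(3.56 + 6430) = 80.2, so δw/w = 0.0785.
Q is then a monomial in w, u, d:
δQ/Q = √((δw/w)² + (-2·δu/u)² + (3·δd/d)²) = √(0.00616 + 0.0289 + 0.0225) = 0.240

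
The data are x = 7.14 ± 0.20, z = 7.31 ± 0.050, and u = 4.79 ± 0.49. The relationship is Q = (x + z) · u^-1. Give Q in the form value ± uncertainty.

Let w = x + z = 14.4. δw = √(δx² + δz²) = √(0.0400 + 0.00250) = 0.206, so δw/w = 0.0143.
Q is then a monomial in w, u:
δQ/Q = √((δw/w)² + (-1·δu/u)²) = √(0.000204 + 0.0105) = 0.103
Q = 3.02, so δQ = 0.103 × 3.02 = 0.312.

3.02 ± 0.312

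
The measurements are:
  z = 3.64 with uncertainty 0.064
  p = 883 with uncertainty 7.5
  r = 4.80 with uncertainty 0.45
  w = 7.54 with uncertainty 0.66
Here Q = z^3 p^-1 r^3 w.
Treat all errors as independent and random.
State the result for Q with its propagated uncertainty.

Since Q is a product/quotient, work with relative uncertainties:
  (3·δz/z)² = (3×0.0176)² = 0.00278;  (-1·δp/p)² = (-1×0.00849)² = 7.21e-05;  (3·δr/r)² = (3×0.0938)² = 0.0791;  (1·δw/w)² = (1×0.0875)² = 0.00766
δQ/Q = √(0.0896) = 0.299
Q = 45.5, so δQ = 0.299 × 45.5 = 13.6.

45.5 ± 13.6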